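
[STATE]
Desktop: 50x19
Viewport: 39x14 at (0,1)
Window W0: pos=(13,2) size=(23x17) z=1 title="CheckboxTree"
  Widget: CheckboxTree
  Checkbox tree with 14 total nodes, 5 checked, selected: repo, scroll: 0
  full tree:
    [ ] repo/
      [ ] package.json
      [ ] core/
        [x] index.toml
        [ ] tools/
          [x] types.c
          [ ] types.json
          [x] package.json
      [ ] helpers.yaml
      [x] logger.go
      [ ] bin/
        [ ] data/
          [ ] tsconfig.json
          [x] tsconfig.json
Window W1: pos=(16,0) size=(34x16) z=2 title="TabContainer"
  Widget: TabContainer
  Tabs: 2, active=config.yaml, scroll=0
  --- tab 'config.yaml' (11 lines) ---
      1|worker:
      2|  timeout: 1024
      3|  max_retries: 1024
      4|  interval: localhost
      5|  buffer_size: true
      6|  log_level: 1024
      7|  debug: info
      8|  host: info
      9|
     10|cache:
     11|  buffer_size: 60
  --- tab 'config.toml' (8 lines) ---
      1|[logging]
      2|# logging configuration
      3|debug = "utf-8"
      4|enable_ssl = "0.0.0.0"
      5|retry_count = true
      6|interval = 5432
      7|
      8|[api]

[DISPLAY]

                ┃ TabContainer         
             ┏━━┠──────────────────────
             ┃ C┃[config.yaml]│ config.
             ┠──┃──────────────────────
             ┃>[┃worker:               
             ┃  ┃  timeout: 1024       
             ┃  ┃  max_retries: 1024   
             ┃  ┃  interval: localhost 
             ┃  ┃  buffer_size: true   
             ┃  ┃  log_level: 1024     
             ┃  ┃  debug: info         
             ┃  ┃  host: info          
             ┃  ┃                      
             ┃  ┃cache:                


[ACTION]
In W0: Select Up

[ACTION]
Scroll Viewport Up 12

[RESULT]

                ┏━━━━━━━━━━━━━━━━━━━━━━
                ┃ TabContainer         
             ┏━━┠──────────────────────
             ┃ C┃[config.yaml]│ config.
             ┠──┃──────────────────────
             ┃>[┃worker:               
             ┃  ┃  timeout: 1024       
             ┃  ┃  max_retries: 1024   
             ┃  ┃  interval: localhost 
             ┃  ┃  buffer_size: true   
             ┃  ┃  log_level: 1024     
             ┃  ┃  debug: info         
             ┃  ┃  host: info          
             ┃  ┃                      


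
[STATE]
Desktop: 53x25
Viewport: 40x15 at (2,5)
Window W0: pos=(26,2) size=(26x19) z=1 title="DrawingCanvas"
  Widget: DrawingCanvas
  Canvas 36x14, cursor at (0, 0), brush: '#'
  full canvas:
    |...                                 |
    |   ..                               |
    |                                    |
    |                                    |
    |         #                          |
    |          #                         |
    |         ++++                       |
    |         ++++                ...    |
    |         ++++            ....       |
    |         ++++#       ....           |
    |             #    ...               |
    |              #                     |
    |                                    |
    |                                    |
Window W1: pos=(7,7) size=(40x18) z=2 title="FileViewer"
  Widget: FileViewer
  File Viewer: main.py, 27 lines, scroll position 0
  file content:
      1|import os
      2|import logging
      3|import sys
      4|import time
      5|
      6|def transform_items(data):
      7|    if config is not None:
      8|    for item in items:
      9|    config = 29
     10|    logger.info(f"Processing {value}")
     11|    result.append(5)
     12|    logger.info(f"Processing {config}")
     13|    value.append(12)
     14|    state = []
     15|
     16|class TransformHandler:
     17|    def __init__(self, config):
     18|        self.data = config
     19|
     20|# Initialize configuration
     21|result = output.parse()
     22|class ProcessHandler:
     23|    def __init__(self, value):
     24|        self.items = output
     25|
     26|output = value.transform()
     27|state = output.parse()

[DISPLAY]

                        ┃...            
                        ┃   ..          
     ┏━━━━━━━━━━━━━━━━━━━━━━━━━━━━━━━━━━
     ┃ FileViewer                       
     ┠──────────────────────────────────
     ┃import os                         
     ┃import logging                    
     ┃import sys                        
     ┃import time                       
     ┃                                  
     ┃def transform_items(data):        
     ┃    if config is not None:        
     ┃    for item in items:            
     ┃    config = 29                   
     ┃    logger.info(f"Processing {valu


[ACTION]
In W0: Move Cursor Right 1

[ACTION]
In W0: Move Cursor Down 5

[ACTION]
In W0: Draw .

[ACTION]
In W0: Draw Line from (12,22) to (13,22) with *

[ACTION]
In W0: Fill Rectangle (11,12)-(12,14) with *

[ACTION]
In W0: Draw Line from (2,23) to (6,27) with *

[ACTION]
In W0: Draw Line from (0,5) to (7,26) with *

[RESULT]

                        ┃...  **        
                        ┃   ..  ***     
     ┏━━━━━━━━━━━━━━━━━━━━━━━━━━━━━━━━━━
     ┃ FileViewer                       
     ┠──────────────────────────────────
     ┃import os                         
     ┃import logging                    
     ┃import sys                        
     ┃import time                       
     ┃                                  
     ┃def transform_items(data):        
     ┃    if config is not None:        
     ┃    for item in items:            
     ┃    config = 29                   
     ┃    logger.info(f"Processing {valu


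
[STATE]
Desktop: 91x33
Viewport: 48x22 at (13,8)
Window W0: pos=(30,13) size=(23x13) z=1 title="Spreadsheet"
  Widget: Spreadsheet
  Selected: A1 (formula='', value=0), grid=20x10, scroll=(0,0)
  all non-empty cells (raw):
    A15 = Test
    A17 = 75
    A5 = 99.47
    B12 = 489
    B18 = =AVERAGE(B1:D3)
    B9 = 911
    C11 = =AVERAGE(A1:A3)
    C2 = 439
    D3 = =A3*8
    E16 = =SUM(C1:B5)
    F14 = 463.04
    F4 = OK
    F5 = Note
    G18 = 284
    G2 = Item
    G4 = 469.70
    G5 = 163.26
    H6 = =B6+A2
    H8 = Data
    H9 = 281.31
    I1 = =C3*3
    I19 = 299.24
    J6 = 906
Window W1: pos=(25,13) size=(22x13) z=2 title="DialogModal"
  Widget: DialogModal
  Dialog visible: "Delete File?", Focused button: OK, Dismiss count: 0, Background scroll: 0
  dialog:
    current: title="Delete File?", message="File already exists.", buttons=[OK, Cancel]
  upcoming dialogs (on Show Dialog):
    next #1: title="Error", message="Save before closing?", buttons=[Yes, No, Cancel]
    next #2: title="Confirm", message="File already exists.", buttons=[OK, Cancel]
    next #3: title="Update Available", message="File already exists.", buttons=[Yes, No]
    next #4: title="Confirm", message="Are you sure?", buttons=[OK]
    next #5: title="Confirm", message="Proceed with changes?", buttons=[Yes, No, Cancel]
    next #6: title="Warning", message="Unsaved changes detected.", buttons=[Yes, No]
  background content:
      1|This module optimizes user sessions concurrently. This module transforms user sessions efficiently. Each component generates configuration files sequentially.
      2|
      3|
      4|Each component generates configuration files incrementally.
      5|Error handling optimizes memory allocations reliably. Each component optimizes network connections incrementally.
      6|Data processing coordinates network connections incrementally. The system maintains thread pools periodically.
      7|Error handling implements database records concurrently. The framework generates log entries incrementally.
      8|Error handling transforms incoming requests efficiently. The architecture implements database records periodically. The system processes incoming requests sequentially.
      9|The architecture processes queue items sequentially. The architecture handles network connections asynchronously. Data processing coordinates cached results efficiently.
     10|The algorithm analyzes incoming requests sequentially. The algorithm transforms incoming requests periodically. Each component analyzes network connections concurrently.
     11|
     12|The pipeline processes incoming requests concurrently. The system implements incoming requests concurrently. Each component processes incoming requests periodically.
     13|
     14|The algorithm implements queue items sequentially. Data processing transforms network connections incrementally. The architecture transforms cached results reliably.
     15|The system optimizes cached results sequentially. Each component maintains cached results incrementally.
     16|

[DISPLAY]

                                                
                                                
                                                
                                                
                                                
            ┏━━━━━━━━━━━━━━━━━━━━┓━━━━━┓        
            ┃ DialogModal        ┃     ┃        
            ┠────────────────────┨─────┨        
            ┃This module optimize┃     ┃        
            ┃                    ┃     ┃        
            ┃  ┌──────────────┐  ┃-----┃        
            ┃Ea│ Delete File? │er┃   0 ┃        
            ┃Er│File already e│im┃   0 ┃        
            ┃Da│[OK]  Cancel  │or┃   0 ┃        
            ┃Er└──────────────┘le┃   0 ┃        
            ┃Error handling trans┃   0 ┃        
            ┃The architecture pro┃   0 ┃        
            ┗━━━━━━━━━━━━━━━━━━━━┛━━━━━┛        
                                                
                                                
                                                
                                                


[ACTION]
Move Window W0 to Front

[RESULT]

                                                
                                                
                                                
                                                
                                                
            ┏━━━━┏━━━━━━━━━━━━━━━━━━━━━┓        
            ┃ Dia┃ Spreadsheet         ┃        
            ┠────┠─────────────────────┨        
            ┃This┃A1:                  ┃        
            ┃    ┃       A       B     ┃        
            ┃  ┌─┃---------------------┃        
            ┃Ea│ ┃  1      [0]       0 ┃        
            ┃Er│F┃  2        0       0 ┃        
            ┃Da│[┃  3        0       0 ┃        
            ┃Er└─┃  4        0       0 ┃        
            ┃Erro┃  5    99.47       0 ┃        
            ┃The ┃  6        0       0 ┃        
            ┗━━━━┗━━━━━━━━━━━━━━━━━━━━━┛        
                                                
                                                
                                                
                                                


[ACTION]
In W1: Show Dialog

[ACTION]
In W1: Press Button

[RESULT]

                                                
                                                
                                                
                                                
                                                
            ┏━━━━┏━━━━━━━━━━━━━━━━━━━━━┓        
            ┃ Dia┃ Spreadsheet         ┃        
            ┠────┠─────────────────────┨        
            ┃This┃A1:                  ┃        
            ┃    ┃       A       B     ┃        
            ┃    ┃---------------------┃        
            ┃Each┃  1      [0]       0 ┃        
            ┃Erro┃  2        0       0 ┃        
            ┃Data┃  3        0       0 ┃        
            ┃Erro┃  4        0       0 ┃        
            ┃Erro┃  5    99.47       0 ┃        
            ┃The ┃  6        0       0 ┃        
            ┗━━━━┗━━━━━━━━━━━━━━━━━━━━━┛        
                                                
                                                
                                                
                                                


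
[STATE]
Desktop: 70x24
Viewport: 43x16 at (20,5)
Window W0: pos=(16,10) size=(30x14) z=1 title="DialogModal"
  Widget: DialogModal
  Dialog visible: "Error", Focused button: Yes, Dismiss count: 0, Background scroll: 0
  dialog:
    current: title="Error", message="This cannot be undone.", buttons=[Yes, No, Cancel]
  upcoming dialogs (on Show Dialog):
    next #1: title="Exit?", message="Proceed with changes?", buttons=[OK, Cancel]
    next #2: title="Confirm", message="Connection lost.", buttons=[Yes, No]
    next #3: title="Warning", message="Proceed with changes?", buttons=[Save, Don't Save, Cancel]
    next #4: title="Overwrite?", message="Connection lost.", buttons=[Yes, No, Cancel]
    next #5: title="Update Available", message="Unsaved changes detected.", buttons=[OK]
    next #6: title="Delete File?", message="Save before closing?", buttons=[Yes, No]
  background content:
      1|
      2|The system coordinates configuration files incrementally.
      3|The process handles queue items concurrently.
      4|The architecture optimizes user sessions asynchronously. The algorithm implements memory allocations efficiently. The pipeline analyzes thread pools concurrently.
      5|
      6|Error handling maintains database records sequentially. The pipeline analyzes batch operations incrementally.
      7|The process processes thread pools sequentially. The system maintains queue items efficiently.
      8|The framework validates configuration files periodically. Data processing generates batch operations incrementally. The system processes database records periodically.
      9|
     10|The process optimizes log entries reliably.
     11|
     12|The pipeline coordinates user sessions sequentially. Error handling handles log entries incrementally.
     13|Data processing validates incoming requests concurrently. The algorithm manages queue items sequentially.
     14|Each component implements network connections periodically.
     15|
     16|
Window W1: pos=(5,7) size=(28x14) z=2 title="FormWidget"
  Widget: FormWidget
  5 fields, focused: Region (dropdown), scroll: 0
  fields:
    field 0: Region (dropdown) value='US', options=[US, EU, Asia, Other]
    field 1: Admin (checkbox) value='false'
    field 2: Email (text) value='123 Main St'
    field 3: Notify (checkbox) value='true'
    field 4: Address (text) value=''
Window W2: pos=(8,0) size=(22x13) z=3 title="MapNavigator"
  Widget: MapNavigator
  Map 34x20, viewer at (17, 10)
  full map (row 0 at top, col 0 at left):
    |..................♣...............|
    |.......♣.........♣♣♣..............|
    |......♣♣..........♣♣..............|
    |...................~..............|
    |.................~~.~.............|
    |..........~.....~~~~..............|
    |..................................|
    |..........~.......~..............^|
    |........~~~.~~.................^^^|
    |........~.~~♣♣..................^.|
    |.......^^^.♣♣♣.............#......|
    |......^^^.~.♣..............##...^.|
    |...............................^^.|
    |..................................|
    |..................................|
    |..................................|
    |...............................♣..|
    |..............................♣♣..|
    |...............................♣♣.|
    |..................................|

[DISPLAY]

.........┃                                 
.........┃                                 
.........┃━━┓                              
.........┃  ┃                              
.........┃──┨                              
.........┃▼]┃━━━━━━━━━━━━┓                 
.........┃  ┃            ┃                 
━━━━━━━━━┛S]┃────────────┨                 
[x]         ┃            ┃                 
[          ]┃inates confi┃                 
            ┃─────────┐it┃                 
            ┃         │ u┃                 
            ┃e undone.│  ┃                 
            ┃Cancel   │at┃                 
            ┃─────────┘ad┃                 
━━━━━━━━━━━━┛lidates conf┃                 


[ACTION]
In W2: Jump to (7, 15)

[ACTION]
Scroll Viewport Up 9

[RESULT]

━━━━━━━━━┓                                 
or       ┃                                 
─────────┨                                 
^.~.♣....┃                                 
.........┃                                 
.........┃                                 
.........┃                                 
.........┃━━┓                              
.........┃  ┃                              
.........┃──┨                              
.........┃▼]┃━━━━━━━━━━━━┓                 
.........┃  ┃            ┃                 
━━━━━━━━━┛S]┃────────────┨                 
[x]         ┃            ┃                 
[          ]┃inates confi┃                 
            ┃─────────┐it┃                 


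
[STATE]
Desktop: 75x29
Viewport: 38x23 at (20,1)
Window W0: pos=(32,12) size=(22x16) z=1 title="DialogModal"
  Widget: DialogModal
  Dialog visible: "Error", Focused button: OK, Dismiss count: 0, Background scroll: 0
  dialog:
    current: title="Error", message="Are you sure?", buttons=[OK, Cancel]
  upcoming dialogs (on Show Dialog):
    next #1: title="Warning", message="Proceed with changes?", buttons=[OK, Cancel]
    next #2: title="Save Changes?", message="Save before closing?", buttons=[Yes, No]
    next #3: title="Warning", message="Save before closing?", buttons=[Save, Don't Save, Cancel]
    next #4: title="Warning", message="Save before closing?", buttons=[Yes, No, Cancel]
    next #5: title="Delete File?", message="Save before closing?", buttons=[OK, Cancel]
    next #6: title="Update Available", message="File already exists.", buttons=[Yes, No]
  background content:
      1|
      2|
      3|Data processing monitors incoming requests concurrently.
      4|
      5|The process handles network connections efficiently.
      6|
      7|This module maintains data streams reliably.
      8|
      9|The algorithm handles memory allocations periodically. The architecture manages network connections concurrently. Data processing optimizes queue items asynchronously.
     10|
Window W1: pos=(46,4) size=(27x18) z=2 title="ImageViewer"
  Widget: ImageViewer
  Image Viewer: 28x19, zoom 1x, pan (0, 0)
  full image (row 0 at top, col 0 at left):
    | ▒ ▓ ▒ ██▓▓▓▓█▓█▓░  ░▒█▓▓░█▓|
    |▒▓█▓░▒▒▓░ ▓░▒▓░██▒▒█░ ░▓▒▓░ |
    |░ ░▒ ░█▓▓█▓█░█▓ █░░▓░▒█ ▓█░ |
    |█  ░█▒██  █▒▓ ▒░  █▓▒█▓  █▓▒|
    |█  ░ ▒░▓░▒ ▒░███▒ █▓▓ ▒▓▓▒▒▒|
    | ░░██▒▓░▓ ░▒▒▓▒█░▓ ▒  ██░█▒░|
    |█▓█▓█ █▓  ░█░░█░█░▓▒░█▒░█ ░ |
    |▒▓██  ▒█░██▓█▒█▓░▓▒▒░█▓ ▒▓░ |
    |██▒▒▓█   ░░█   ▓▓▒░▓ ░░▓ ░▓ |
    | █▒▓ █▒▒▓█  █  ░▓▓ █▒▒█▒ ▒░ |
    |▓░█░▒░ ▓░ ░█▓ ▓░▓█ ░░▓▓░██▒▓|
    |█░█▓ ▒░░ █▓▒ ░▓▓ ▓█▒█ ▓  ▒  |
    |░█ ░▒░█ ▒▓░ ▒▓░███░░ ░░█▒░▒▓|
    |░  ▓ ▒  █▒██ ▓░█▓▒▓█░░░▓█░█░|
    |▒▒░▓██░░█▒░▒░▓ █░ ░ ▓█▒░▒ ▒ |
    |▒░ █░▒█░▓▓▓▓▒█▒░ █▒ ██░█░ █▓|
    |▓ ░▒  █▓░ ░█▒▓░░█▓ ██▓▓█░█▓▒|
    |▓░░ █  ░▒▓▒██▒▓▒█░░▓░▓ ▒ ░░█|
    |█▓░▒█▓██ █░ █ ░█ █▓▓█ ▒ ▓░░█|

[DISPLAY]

                                      
                                      
                                      
                          ┏━━━━━━━━━━━
                          ┃ ImageViewe
                          ┠───────────
                          ┃ ▒ ▓ ▒ ██▓▓
                          ┃▒▓█▓░▒▒▓░ ▓
                          ┃░ ░▒ ░█▓▓█▓
                          ┃█  ░█▒██  █
                          ┃█  ░ ▒░▓░▒ 
            ┏━━━━━━━━━━━━━┃ ░░██▒▓░▓ ░
            ┃ DialogModal ┃█▓█▓█ █▓  ░
            ┠─────────────┃▒▓██  ▒█░██
            ┃             ┃██▒▒▓█   ░░
            ┃             ┃ █▒▓ █▒▒▓█ 
            ┃Data processi┃▓░█░▒░ ▓░ ░
            ┃  ┌──────────┃█░█▓ ▒░░ █▓
            ┃Th│    Error ┃░█ ░▒░█ ▒▓░
            ┃  │Are you su┃░  ▓ ▒  █▒█
            ┃Th│[OK]  Canc┗━━━━━━━━━━━
            ┃  └──────────────┘  ┃    
            ┃The algorithm handle┃    


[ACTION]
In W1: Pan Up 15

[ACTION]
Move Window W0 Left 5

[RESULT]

                                      
                                      
                                      
                          ┏━━━━━━━━━━━
                          ┃ ImageViewe
                          ┠───────────
                          ┃ ▒ ▓ ▒ ██▓▓
                          ┃▒▓█▓░▒▒▓░ ▓
                          ┃░ ░▒ ░█▓▓█▓
                          ┃█  ░█▒██  █
                          ┃█  ░ ▒░▓░▒ 
       ┏━━━━━━━━━━━━━━━━━━┃ ░░██▒▓░▓ ░
       ┃ DialogModal      ┃█▓█▓█ █▓  ░
       ┠──────────────────┃▒▓██  ▒█░██
       ┃                  ┃██▒▒▓█   ░░
       ┃                  ┃ █▒▓ █▒▒▓█ 
       ┃Data processing mo┃▓░█░▒░ ▓░ ░
       ┃  ┌──────────────┐┃█░█▓ ▒░░ █▓
       ┃Th│    Error     │┃░█ ░▒░█ ▒▓░
       ┃  │Are you sure? │┃░  ▓ ▒  █▒█
       ┃Th│[OK]  Cancel  │┗━━━━━━━━━━━
       ┃  └──────────────┘  ┃         
       ┃The algorithm handle┃         


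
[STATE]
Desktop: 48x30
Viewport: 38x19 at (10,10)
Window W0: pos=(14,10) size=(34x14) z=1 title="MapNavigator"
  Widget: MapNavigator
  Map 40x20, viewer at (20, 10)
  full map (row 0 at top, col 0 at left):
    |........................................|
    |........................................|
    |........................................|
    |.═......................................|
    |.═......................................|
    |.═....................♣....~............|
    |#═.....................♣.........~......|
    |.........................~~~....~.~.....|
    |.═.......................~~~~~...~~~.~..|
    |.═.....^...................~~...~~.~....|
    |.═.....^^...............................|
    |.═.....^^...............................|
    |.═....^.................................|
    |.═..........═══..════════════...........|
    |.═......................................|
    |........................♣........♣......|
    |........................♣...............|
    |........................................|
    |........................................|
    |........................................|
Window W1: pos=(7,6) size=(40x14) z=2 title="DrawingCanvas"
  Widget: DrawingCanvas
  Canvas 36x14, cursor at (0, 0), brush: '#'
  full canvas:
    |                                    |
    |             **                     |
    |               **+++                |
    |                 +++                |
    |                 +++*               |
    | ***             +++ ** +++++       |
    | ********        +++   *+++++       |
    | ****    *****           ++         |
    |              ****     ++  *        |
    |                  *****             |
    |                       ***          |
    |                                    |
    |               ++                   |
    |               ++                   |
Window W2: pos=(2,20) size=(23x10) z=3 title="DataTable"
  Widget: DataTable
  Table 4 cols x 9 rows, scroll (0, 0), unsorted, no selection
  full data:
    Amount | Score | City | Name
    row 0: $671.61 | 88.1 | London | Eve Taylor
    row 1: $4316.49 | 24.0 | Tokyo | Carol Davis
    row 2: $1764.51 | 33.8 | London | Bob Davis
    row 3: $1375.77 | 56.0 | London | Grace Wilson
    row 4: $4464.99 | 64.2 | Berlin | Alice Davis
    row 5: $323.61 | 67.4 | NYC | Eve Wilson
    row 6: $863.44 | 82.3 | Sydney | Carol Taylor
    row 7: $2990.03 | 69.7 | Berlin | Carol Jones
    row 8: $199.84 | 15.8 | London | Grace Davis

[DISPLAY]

           **                       ┃┓
             **+++                  ┃┃
               +++                  ┃┨
               +++*                 ┃┃
**             +++ ** +++++         ┃┃
*******        +++   *+++++         ┃┃
***    *****           ++           ┃┃
            ****     ++  *          ┃┃
                *****               ┃┃
━━━━━━━━━━━━━━━━━━━━━━━━━━━━━━━━━━━━┛┃
━━━━━━━━━━━━━━┓......................┃
ble           ┃═..════════════.......┃
──────────────┨......................┃
 │Score│City  ┃━━━━━━━━━━━━━━━━━━━━━━┛
─┼─────┼──────┃                       
 │88.1 │London┃                       
9│24.0 │Tokyo ┃                       
1│33.8 │London┃                       
7│56.0 │London┃                       


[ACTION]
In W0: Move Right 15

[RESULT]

           **                       ┃┓
             **+++                  ┃┃
               +++                  ┃┨
               +++*                 ┃┃
**             +++ ** +++++         ┃┃
*******        +++   *+++++         ┃┃
***    *****           ++           ┃┃
            ****     ++  *          ┃┃
                *****               ┃┃
━━━━━━━━━━━━━━━━━━━━━━━━━━━━━━━━━━━━┛┃
━━━━━━━━━━━━━━┓...........           ┃
ble           ┃...........           ┃
──────────────┨...........           ┃
 │Score│City  ┃━━━━━━━━━━━━━━━━━━━━━━┛
─┼─────┼──────┃                       
 │88.1 │London┃                       
9│24.0 │Tokyo ┃                       
1│33.8 │London┃                       
7│56.0 │London┃                       


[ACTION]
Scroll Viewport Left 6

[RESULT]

   ┃             **                   
   ┃               **+++              
   ┃                 +++              
   ┃                 +++*             
   ┃ ***             +++ ** +++++     
   ┃ ********        +++   *+++++     
   ┃ ****    *****           ++       
   ┃              ****     ++  *      
   ┃                  *****           
   ┗━━━━━━━━━━━━━━━━━━━━━━━━━━━━━━━━━━
━━━━━━━━━━━━━━━━━━━━┓...........      
DataTable           ┃...........      
────────────────────┨...........      
mount  │Score│City  ┃━━━━━━━━━━━━━━━━━
───────┼─────┼──────┃                 
671.61 │88.1 │London┃                 
4316.49│24.0 │Tokyo ┃                 
1764.51│33.8 │London┃                 
1375.77│56.0 │London┃                 


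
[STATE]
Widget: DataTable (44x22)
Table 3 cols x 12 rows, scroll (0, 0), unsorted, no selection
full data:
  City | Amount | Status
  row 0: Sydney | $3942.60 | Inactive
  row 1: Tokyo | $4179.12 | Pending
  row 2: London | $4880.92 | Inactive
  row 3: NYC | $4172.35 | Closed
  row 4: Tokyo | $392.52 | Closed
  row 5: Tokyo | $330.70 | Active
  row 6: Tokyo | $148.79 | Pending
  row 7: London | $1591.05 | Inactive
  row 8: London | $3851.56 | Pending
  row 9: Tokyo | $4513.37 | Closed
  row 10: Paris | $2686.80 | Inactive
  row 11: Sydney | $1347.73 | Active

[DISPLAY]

City  │Amount  │Status                      
──────┼────────┼────────                    
Sydney│$3942.60│Inactive                    
Tokyo │$4179.12│Pending                     
London│$4880.92│Inactive                    
NYC   │$4172.35│Closed                      
Tokyo │$392.52 │Closed                      
Tokyo │$330.70 │Active                      
Tokyo │$148.79 │Pending                     
London│$1591.05│Inactive                    
London│$3851.56│Pending                     
Tokyo │$4513.37│Closed                      
Paris │$2686.80│Inactive                    
Sydney│$1347.73│Active                      
                                            
                                            
                                            
                                            
                                            
                                            
                                            
                                            


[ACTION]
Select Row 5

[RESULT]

City  │Amount  │Status                      
──────┼────────┼────────                    
Sydney│$3942.60│Inactive                    
Tokyo │$4179.12│Pending                     
London│$4880.92│Inactive                    
NYC   │$4172.35│Closed                      
Tokyo │$392.52 │Closed                      
>okyo │$330.70 │Active                      
Tokyo │$148.79 │Pending                     
London│$1591.05│Inactive                    
London│$3851.56│Pending                     
Tokyo │$4513.37│Closed                      
Paris │$2686.80│Inactive                    
Sydney│$1347.73│Active                      
                                            
                                            
                                            
                                            
                                            
                                            
                                            
                                            


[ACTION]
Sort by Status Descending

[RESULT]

City  │Amount  │Status ▼                    
──────┼────────┼────────                    
Tokyo │$4179.12│Pending                     
Tokyo │$148.79 │Pending                     
London│$3851.56│Pending                     
Sydney│$3942.60│Inactive                    
London│$4880.92│Inactive                    
>ondon│$1591.05│Inactive                    
Paris │$2686.80│Inactive                    
NYC   │$4172.35│Closed                      
Tokyo │$392.52 │Closed                      
Tokyo │$4513.37│Closed                      
Tokyo │$330.70 │Active                      
Sydney│$1347.73│Active                      
                                            
                                            
                                            
                                            
                                            
                                            
                                            
                                            


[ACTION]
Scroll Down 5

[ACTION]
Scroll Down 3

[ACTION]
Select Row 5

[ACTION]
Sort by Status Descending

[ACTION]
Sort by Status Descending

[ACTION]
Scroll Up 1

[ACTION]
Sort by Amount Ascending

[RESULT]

City  │Amount ▲│Status                      
──────┼────────┼────────                    
Tokyo │$148.79 │Pending                     
Tokyo │$330.70 │Active                      
Tokyo │$392.52 │Closed                      
Sydney│$1347.73│Active                      
London│$1591.05│Inactive                    
>aris │$2686.80│Inactive                    
London│$3851.56│Pending                     
Sydney│$3942.60│Inactive                    
NYC   │$4172.35│Closed                      
Tokyo │$4179.12│Pending                     
Tokyo │$4513.37│Closed                      
London│$4880.92│Inactive                    
                                            
                                            
                                            
                                            
                                            
                                            
                                            
                                            


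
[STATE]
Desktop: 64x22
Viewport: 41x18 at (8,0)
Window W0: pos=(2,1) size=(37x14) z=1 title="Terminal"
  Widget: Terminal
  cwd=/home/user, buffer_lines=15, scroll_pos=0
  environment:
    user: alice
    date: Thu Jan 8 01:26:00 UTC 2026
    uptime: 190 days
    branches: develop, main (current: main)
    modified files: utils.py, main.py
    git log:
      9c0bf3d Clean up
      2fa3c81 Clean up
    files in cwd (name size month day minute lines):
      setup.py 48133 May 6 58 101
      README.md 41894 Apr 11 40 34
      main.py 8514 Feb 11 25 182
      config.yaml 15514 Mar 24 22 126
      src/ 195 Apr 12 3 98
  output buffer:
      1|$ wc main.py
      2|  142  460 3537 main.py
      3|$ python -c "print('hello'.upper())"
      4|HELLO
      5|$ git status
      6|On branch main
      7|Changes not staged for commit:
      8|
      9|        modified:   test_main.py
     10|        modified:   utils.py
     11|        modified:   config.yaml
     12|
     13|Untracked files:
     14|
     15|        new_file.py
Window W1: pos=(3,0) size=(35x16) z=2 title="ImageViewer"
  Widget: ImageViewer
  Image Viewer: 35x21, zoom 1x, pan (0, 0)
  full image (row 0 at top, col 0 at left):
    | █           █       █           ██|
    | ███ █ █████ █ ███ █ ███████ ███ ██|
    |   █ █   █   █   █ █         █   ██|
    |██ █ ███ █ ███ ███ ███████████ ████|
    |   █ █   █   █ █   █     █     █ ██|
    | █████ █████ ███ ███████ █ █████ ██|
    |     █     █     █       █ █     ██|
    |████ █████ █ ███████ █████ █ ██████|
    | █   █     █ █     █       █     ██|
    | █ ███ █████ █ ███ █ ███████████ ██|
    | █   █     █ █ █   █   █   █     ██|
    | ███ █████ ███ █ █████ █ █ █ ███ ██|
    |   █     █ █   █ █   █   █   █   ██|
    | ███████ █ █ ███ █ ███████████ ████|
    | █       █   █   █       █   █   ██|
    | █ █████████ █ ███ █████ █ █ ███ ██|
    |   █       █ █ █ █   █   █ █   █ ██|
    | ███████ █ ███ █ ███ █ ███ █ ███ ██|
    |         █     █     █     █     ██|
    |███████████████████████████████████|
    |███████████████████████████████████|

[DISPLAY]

━━━━━━━━━━━━━━━━━━━━━━━━━━━━━┓           
geViewer                     ┃┓          
─────────────────────────────┨┃          
         █       █           ┃┨          
 █ █████ █ ███ █ ███████ ███ ┃┃          
 █   █   █   █ █         █   ┃┃          
 ███ █ ███ ███ ███████████ ██┃┃          
 █   █   █ █   █     █     █ ┃┃          
██ █████ ███ ███████ █ █████ ┃┃          
 █     █     █       █ █     ┃┃          
 █████ █ ███████ █████ █ ████┃┃          
 █     █ █     █       █     ┃┃          
██ █████ █ ███ █ ███████████ ┃┃          
 █     █ █ █   █   █   █     ┃┃          
 █████ ███ █ █████ █ █ █ ███ ┃┛          
━━━━━━━━━━━━━━━━━━━━━━━━━━━━━┛           
                                         
                                         


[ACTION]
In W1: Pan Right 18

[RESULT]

━━━━━━━━━━━━━━━━━━━━━━━━━━━━━┓           
geViewer                     ┃┓          
─────────────────────────────┨┃          
           ██                ┃┨          
██████ ███ ██                ┃┃          
       █   ██                ┃┃          
████████ ████                ┃┃          
   █     █ ██                ┃┃          
██ █ █████ ██                ┃┃          
   █ █     ██                ┃┃          
████ █ ██████                ┃┃          
     █     ██                ┃┃          
██████████ ██                ┃┃          
 █   █     ██                ┃┃          
 █ █ █ ███ ██                ┃┛          
━━━━━━━━━━━━━━━━━━━━━━━━━━━━━┛           
                                         
                                         


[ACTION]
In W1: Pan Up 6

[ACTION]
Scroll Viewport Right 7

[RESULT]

━━━━━━━━━━━━━━━━━━━━━━┓                  
r                     ┃┓                 
──────────────────────┨┃                 
    ██                ┃┨                 
███ ██                ┃┃                 
█   ██                ┃┃                 
█ ████                ┃┃                 
  █ ██                ┃┃                 
███ ██                ┃┃                 
    ██                ┃┃                 
██████                ┃┃                 
    ██                ┃┃                 
███ ██                ┃┃                 
    ██                ┃┃                 
███ ██                ┃┛                 
━━━━━━━━━━━━━━━━━━━━━━┛                  
                                         
                                         


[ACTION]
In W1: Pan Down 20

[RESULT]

━━━━━━━━━━━━━━━━━━━━━━┓                  
r                     ┃┓                 
──────────────────────┨┃                 
██████                ┃┨                 
                      ┃┃                 
                      ┃┃                 
                      ┃┃                 
                      ┃┃                 
                      ┃┃                 
                      ┃┃                 
                      ┃┃                 
                      ┃┃                 
                      ┃┃                 
                      ┃┃                 
                      ┃┛                 
━━━━━━━━━━━━━━━━━━━━━━┛                  
                                         
                                         
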